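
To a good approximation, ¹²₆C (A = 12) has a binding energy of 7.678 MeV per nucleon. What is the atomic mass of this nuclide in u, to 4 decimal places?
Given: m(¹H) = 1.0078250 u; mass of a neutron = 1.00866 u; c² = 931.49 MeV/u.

Total binding energy = 12 × 7.678 = 92.136 MeV
Mass defect = 92.136 MeV / (931.49 MeV/u) = 0.098912 u
Constituent mass = 6(1.0078250) + 6(1.00866) = 12.0989100 u
Atomic mass = 12.0989100 − 0.098912 = 11.9999980 u ≈ 12.0000 u (to 4 decimal places)

12.0000 u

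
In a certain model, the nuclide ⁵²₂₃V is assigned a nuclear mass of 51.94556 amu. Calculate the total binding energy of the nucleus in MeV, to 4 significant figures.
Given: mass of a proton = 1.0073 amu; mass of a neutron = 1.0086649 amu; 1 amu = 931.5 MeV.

441.2 MeV

Mass of separated nucleons = 23(1.0073) + 29(1.0086649) = 23.1679 + 29.2512821 = 52.4191821 amu
The mass defect is 52.4191821 − 51.94556 = 0.4736221 amu.
E_B = 0.4736221 × 931.5 = 441.179 MeV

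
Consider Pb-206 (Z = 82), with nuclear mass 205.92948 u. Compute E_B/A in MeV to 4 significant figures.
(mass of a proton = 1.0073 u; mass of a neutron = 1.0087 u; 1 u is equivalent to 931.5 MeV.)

The nucleus contains 82 protons and 206 − 82 = 124 neutrons.
Mass of separated nucleons = 82(1.0073) + 124(1.0087) = 82.5986 + 125.0788 = 207.6774 u
Mass defect Δm = 207.6774 − 205.92948 = 1.74792 u
Converting to energy: 1.74792 u × 931.5 MeV/u = 1628.19 MeV
Per nucleon: 1628.19 / 206 = 7.904 MeV

7.904 MeV/nucleon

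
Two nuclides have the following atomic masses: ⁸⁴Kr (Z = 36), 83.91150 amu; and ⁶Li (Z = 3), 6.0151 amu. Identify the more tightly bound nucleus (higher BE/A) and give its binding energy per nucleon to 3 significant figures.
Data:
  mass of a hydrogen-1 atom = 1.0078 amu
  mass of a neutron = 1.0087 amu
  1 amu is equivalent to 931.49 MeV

⁸⁴Kr; 8.73 MeV/nucleon

⁸⁴Kr: Σm = 36(1.0078) + 48(1.0087) = 84.6984 amu; Δm = 0.78690 amu; E_B = 732.99 MeV; E_B/A = 8.726 MeV
⁶Li: Σm = 3(1.0078) + 3(1.0087) = 6.0495 amu; Δm = 0.0344 amu; E_B = 32.043 MeV; E_B/A = 5.341 MeV
⁸⁴Kr has the higher binding energy per nucleon, so it is the more tightly bound nucleus.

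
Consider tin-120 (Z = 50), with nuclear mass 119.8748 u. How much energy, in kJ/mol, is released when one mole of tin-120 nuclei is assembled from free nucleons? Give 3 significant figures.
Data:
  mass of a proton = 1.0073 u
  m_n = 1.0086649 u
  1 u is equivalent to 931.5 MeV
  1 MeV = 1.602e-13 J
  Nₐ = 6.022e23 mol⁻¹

9.86e+10 kJ/mol

Total constituent mass: 50 × 1.0073 + 70 × 1.0086649 = 120.9715430 u
The mass defect is 120.9715430 − 119.8748 = 1.0967430 u.
Binding energy = Δm·c² = 1.0967430 × 931.5 MeV/u = 1021.62 MeV
Per nucleus in joules: 1021.62 MeV × 1.602e-13 J/MeV = 1.6366e-10 J
Per mole: 1.6366e-10 J × 6.022e23 mol⁻¹ = 9.8556e+13 J/mol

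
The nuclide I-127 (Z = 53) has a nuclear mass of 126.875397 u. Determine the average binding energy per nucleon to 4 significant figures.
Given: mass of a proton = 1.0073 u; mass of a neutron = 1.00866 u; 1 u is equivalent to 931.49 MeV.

8.452 MeV/nucleon

Σm = 53·m_p + 74·m_n = 53.3869 + 74.64084 = 128.02774 u
Δm = 128.02774 − 126.875397 = 1.152343 u
Binding energy = Δm·c² = 1.152343 × 931.49 MeV/u = 1073.40 MeV
Dividing by A = 127 gives 8.452 MeV per nucleon.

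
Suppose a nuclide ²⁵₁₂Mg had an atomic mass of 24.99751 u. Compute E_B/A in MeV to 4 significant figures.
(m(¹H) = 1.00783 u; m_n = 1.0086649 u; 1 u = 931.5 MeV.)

7.791 MeV/nucleon

Mass of separated nucleons = 12(1.00783) + 13(1.0086649) = 12.09396 + 13.1126437 = 25.2066037 u
The mass defect is 25.2066037 − 24.99751 = 0.2090937 u.
Converting to energy: 0.2090937 u × 931.5 MeV/u = 194.771 MeV
BE/A = 194.771 MeV / 25 = 7.791 MeV/nucleon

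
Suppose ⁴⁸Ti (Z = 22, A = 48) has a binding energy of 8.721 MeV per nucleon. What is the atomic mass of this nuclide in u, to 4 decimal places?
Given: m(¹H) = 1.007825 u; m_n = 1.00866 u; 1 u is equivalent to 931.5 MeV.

Total binding energy = 48 × 8.721 = 418.608 MeV
Mass defect = 418.608 MeV / (931.5 MeV/u) = 0.449391 u
Constituent mass = 22(1.007825) + 26(1.00866) = 48.397310 u
Atomic mass = 48.397310 − 0.449391 = 47.947919 u ≈ 47.9479 u (to 4 decimal places)

47.9479 u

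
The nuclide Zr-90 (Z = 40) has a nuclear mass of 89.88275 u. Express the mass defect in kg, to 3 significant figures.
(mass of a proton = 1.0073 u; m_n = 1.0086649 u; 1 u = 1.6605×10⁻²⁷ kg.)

1.40e-27 kg

Total constituent mass: 40 × 1.0073 + 50 × 1.0086649 = 90.7252450 u
Mass defect Δm = 90.7252450 − 89.88275 = 0.8424950 u
In SI units: 0.8424950 u × 1.6605×10⁻²⁷ kg/u = 1.3990e-27 kg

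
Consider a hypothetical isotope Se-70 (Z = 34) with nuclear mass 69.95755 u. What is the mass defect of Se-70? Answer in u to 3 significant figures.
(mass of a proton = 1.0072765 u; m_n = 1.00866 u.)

0.602 u

Total constituent mass: 34 × 1.0072765 + 36 × 1.00866 = 70.5591610 u
The mass defect is 70.5591610 − 69.95755 = 0.6016110 u.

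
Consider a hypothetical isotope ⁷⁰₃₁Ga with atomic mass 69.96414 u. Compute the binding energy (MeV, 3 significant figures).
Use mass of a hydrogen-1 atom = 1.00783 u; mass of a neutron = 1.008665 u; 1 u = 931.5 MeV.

The nucleus contains 31 protons and 70 − 31 = 39 neutrons.
Mass of separated nucleons = 31(1.00783) + 39(1.008665) = 31.24273 + 39.337935 = 70.580665 u
Δm = 70.580665 − 69.96414 = 0.616525 u
Binding energy = Δm·c² = 0.616525 × 931.5 MeV/u = 574.293 MeV

574 MeV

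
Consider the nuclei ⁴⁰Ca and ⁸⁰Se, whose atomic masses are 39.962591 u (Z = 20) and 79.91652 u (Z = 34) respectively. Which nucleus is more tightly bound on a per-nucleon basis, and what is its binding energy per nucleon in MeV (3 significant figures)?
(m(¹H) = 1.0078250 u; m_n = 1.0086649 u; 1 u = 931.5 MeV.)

⁴⁰Ca: Σm = 20(1.0078250) + 20(1.0086649) = 40.3297980 u; Δm = 0.3672070 u; E_B = 342.05 MeV; E_B/A = 8.551 MeV
⁸⁰Se: Σm = 34(1.0078250) + 46(1.0086649) = 80.6646354 u; Δm = 0.7481154 u; E_B = 696.87 MeV; E_B/A = 8.711 MeV
⁸⁰Se has the higher binding energy per nucleon, so it is the more tightly bound nucleus.

⁸⁰Se; 8.71 MeV/nucleon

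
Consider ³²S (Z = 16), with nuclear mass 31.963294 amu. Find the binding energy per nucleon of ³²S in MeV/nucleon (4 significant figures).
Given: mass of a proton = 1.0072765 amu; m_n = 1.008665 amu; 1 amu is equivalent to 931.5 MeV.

Σm = 16·m_p + 16·m_n = 16.1164240 + 16.138640 = 32.2550640 amu
Δm = 32.2550640 − 31.963294 = 0.2917700 amu
E_B = 0.2917700 × 931.5 = 271.784 MeV
Per nucleon: 271.784 / 32 = 8.493 MeV

8.493 MeV/nucleon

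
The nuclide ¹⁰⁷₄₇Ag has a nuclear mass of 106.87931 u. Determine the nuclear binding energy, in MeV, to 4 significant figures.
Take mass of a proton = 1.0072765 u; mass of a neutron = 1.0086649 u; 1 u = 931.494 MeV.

915.3 MeV

Z = 47, so N = A − Z = 107 − 47 = 60.
Mass of separated nucleons = 47(1.0072765) + 60(1.0086649) = 47.3419955 + 60.5198940 = 107.8618895 u
Δm = 107.8618895 − 106.87931 = 0.9825795 u
Converting to energy: 0.9825795 u × 931.494 MeV/u = 915.267 MeV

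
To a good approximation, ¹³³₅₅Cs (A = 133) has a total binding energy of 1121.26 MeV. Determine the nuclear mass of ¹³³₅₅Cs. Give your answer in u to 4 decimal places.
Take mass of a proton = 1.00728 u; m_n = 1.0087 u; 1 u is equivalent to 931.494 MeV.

132.8753 u

Mass defect = 1121.26 MeV / (931.494 MeV/u) = 1.203722 u
Constituent mass = 55(1.00728) + 78(1.0087) = 134.07900 u
Nuclear mass = 134.07900 − 1.203722 = 132.875278 u ≈ 132.8753 u (to 4 decimal places)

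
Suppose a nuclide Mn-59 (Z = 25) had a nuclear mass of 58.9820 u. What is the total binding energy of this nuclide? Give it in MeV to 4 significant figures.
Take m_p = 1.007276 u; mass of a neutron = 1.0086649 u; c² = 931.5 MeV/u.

Z = 25, so N = A − Z = 59 − 25 = 34.
Σm = 25·m_p + 34·m_n = 25.181900 + 34.2946066 = 59.4765066 u
The mass defect is 59.4765066 − 58.9820 = 0.4945066 u.
Converting to energy: 0.4945066 u × 931.5 MeV/u = 460.633 MeV

460.6 MeV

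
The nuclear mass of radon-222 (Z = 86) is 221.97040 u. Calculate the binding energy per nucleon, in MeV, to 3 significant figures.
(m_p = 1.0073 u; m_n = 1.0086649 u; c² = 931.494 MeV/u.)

Z = 86, so N = A − Z = 222 − 86 = 136.
Total constituent mass: 86 × 1.0073 + 136 × 1.0086649 = 223.8062264 u
Mass defect Δm = 223.8062264 − 221.97040 = 1.8358264 u
Binding energy = Δm·c² = 1.8358264 × 931.494 MeV/u = 1710.06 MeV
BE/A = 1710.06 MeV / 222 = 7.703 MeV/nucleon

7.70 MeV/nucleon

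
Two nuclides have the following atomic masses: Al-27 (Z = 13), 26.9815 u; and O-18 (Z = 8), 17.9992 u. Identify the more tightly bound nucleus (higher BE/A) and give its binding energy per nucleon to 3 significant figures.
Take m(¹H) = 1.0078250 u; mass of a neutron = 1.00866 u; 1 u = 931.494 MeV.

Al-27: Σm = 13(1.0078250) + 14(1.00866) = 27.2229650 u; Δm = 0.2414650 u; E_B = 224.92 MeV; E_B/A = 8.330 MeV
O-18: Σm = 8(1.0078250) + 10(1.00866) = 18.1492000 u; Δm = 0.1500000 u; E_B = 139.72 MeV; E_B/A = 7.762 MeV
Al-27 has the higher binding energy per nucleon, so it is the more tightly bound nucleus.

Al-27; 8.33 MeV/nucleon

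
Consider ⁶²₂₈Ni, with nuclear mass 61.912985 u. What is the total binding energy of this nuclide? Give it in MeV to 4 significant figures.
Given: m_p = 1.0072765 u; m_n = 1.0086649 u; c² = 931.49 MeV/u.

Mass of separated nucleons = 28(1.0072765) + 34(1.0086649) = 28.2037420 + 34.2946066 = 62.4983486 u
Δm = 62.4983486 − 61.912985 = 0.5853636 u
Binding energy = Δm·c² = 0.5853636 × 931.49 MeV/u = 545.260 MeV

545.3 MeV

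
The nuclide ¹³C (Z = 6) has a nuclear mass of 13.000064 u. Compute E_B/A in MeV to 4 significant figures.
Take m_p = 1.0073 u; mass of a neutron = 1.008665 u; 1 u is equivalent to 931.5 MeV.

7.480 MeV/nucleon

Σm = 6·m_p + 7·m_n = 6.0438 + 7.060655 = 13.104455 u
The mass defect is 13.104455 − 13.000064 = 0.104391 u.
Binding energy = Δm·c² = 0.104391 × 931.5 MeV/u = 97.2402 MeV
Dividing by A = 13 gives 7.480 MeV per nucleon.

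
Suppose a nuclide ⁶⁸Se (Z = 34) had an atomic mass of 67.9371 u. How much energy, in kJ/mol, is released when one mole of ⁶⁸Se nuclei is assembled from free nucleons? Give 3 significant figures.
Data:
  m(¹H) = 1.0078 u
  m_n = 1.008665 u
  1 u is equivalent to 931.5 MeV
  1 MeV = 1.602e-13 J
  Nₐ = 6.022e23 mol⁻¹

Z = 34, so N = A − Z = 68 − 34 = 34.
Σm = 34·m(¹H) + 34·m_n = 34.2652 + 34.294610 = 68.559810 u
Mass defect Δm = 68.559810 − 67.9371 = 0.622710 u
E_B = 0.622710 × 931.5 = 580.054 MeV
Per nucleus in joules: 580.054 MeV × 1.602e-13 J/MeV = 9.2925e-11 J
Per mole: 9.2925e-11 J × 6.022e23 mol⁻¹ = 5.5959e+13 J/mol

5.60e+10 kJ/mol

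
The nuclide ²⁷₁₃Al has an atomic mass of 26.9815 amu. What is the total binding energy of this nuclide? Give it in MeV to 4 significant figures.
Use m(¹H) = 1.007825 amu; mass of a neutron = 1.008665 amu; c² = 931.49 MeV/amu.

225.0 MeV

Z = 13, so N = A − Z = 27 − 13 = 14.
Mass of separated nucleons = 13(1.007825) + 14(1.008665) = 13.101725 + 14.121310 = 27.223035 amu
The mass defect is 27.223035 − 26.9815 = 0.241535 amu.
Binding energy = Δm·c² = 0.241535 × 931.49 MeV/amu = 224.987 MeV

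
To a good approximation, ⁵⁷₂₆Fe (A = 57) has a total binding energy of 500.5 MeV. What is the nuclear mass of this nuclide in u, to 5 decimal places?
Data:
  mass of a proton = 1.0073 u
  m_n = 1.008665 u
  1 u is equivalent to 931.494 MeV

56.92111 u

Mass defect = 500.5 MeV / (931.494 MeV/u) = 0.5373089 u
Constituent mass = 26(1.0073) + 31(1.008665) = 57.458415 u
Nuclear mass = 57.458415 − 0.5373089 = 56.9211061 u ≈ 56.92111 u (to 5 decimal places)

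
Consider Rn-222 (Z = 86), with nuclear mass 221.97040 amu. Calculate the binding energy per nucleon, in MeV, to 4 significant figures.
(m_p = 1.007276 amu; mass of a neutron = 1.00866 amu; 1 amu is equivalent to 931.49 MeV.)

7.691 MeV/nucleon

With 86 protons and 136 neutrons (A = 222):
Total constituent mass: 86 × 1.007276 + 136 × 1.00866 = 223.803496 amu
Mass defect Δm = 223.803496 − 221.97040 = 1.833096 amu
Converting to energy: 1.833096 amu × 931.49 MeV/amu = 1707.51 MeV
BE/A = 1707.51 MeV / 222 = 7.691 MeV/nucleon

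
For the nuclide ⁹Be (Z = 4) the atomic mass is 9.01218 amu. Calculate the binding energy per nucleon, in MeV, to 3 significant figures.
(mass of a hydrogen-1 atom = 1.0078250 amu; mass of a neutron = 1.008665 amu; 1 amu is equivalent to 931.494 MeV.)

6.46 MeV/nucleon

The nucleus contains 4 protons and 9 − 4 = 5 neutrons.
Total constituent mass: 4 × 1.0078250 + 5 × 1.008665 = 9.0746250 amu
The mass defect is 9.0746250 − 9.01218 = 0.0624450 amu.
E_B = 0.0624450 × 931.494 = 58.1671 MeV
Per nucleon: 58.1671 / 9 = 6.463 MeV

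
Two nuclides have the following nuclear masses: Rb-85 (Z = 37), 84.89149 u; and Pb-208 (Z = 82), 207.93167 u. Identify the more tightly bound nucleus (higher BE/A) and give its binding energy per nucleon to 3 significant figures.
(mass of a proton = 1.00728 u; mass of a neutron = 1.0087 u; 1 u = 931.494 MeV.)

Rb-85: Σm = 37(1.00728) + 48(1.0087) = 85.68696 u; Δm = 0.79547 u; E_B = 740.98 MeV; E_B/A = 8.717 MeV
Pb-208: Σm = 82(1.00728) + 126(1.0087) = 209.69316 u; Δm = 1.76149 u; E_B = 1640.82 MeV; E_B/A = 7.889 MeV
Rb-85 has the higher binding energy per nucleon, so it is the more tightly bound nucleus.

Rb-85; 8.72 MeV/nucleon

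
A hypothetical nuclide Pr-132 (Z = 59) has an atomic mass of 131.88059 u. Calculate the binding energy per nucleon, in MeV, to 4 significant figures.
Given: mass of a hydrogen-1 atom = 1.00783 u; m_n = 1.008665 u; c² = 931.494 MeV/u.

Mass of separated nucleons = 59(1.00783) + 73(1.008665) = 59.46197 + 73.632545 = 133.094515 u
The mass defect is 133.094515 − 131.88059 = 1.213925 u.
E_B = 1.213925 × 931.494 = 1130.76 MeV
Per nucleon: 1130.76 / 132 = 8.566 MeV

8.566 MeV/nucleon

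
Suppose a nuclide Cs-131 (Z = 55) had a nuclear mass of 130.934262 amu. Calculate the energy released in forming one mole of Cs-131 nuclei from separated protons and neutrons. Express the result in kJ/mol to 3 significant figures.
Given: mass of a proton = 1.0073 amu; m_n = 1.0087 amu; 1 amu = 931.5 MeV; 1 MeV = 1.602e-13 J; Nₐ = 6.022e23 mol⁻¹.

Total constituent mass: 55 × 1.0073 + 76 × 1.0087 = 132.0627 amu
The mass defect is 132.0627 − 130.934262 = 1.128438 amu.
Binding energy = Δm·c² = 1.128438 × 931.5 MeV/amu = 1051.14 MeV
Per nucleus in joules: 1051.14 MeV × 1.602e-13 J/MeV = 1.6839e-10 J
Per mole: 1.6839e-10 J × 6.022e23 mol⁻¹ = 1.0140e+14 J/mol

1.01e+11 kJ/mol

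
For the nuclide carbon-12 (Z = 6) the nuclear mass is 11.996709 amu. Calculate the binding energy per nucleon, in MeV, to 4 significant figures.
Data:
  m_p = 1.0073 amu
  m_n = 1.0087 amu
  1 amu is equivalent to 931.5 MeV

7.707 MeV/nucleon

Z = 6, so N = A − Z = 12 − 6 = 6.
Σm = 6·m_p + 6·m_n = 6.0438 + 6.0522 = 12.0960 amu
Δm = 12.0960 − 11.996709 = 0.099291 amu
Binding energy = Δm·c² = 0.099291 × 931.5 MeV/amu = 92.4896 MeV
Dividing by A = 12 gives 7.707 MeV per nucleon.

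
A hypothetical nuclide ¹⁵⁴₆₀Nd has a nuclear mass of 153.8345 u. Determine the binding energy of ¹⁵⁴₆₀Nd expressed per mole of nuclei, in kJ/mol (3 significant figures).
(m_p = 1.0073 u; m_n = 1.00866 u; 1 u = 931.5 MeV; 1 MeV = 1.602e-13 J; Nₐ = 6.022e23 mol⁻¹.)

Total constituent mass: 60 × 1.0073 + 94 × 1.00866 = 155.25204 u
Mass defect Δm = 155.25204 − 153.8345 = 1.41754 u
Converting to energy: 1.41754 u × 931.5 MeV/u = 1320.44 MeV
Per nucleus in joules: 1320.44 MeV × 1.602e-13 J/MeV = 2.1153e-10 J
Per mole: 2.1153e-10 J × 6.022e23 mol⁻¹ = 1.2738e+14 J/mol

1.27e+11 kJ/mol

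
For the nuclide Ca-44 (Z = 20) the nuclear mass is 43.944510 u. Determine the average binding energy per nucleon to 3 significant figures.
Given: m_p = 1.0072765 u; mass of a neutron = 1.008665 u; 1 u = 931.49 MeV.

8.66 MeV/nucleon

Z = 20, so N = A − Z = 44 − 20 = 24.
Mass of separated nucleons = 20(1.0072765) + 24(1.008665) = 20.1455300 + 24.207960 = 44.3534900 u
Δm = 44.3534900 − 43.944510 = 0.4089800 u
Binding energy = Δm·c² = 0.4089800 × 931.49 MeV/u = 380.961 MeV
BE/A = 380.961 MeV / 44 = 8.658 MeV/nucleon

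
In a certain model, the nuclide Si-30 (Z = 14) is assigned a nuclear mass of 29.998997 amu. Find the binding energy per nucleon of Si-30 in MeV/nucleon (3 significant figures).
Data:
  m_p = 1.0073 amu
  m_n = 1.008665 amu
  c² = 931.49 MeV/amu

7.51 MeV/nucleon

With 14 protons and 16 neutrons (A = 30):
Σm = 14·m_p + 16·m_n = 14.1022 + 16.138640 = 30.240840 amu
Mass defect Δm = 30.240840 − 29.998997 = 0.241843 amu
E_B = 0.241843 × 931.49 = 225.274 MeV
BE/A = 225.274 MeV / 30 = 7.509 MeV/nucleon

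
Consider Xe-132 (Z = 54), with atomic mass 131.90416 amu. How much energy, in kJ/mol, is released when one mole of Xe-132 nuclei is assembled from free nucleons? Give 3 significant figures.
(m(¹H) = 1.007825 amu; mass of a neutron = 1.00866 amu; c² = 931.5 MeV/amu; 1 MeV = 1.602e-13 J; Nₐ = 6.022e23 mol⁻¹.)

1.07e+11 kJ/mol

With 54 protons and 78 neutrons (A = 132):
Total constituent mass: 54 × 1.007825 + 78 × 1.00866 = 133.098030 amu
The mass defect is 133.098030 − 131.90416 = 1.193870 amu.
Converting to energy: 1.193870 amu × 931.5 MeV/amu = 1112.09 MeV
Per nucleus in joules: 1112.09 MeV × 1.602e-13 J/MeV = 1.7816e-10 J
Per mole: 1.7816e-10 J × 6.022e23 mol⁻¹ = 1.0729e+14 J/mol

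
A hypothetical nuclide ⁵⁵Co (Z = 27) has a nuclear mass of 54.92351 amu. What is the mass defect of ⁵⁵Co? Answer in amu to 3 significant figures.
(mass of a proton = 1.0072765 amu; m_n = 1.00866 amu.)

Mass of separated nucleons = 27(1.0072765) + 28(1.00866) = 27.1964655 + 28.24248 = 55.4389455 amu
The mass defect is 55.4389455 − 54.92351 = 0.5154355 amu.

0.515 amu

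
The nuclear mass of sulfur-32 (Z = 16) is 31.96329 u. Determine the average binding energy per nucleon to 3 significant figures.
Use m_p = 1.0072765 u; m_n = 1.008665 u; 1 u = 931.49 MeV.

8.49 MeV/nucleon

Σm = 16·m_p + 16·m_n = 16.1164240 + 16.138640 = 32.2550640 u
Δm = 32.2550640 − 31.96329 = 0.2917740 u
E_B = 0.2917740 × 931.49 = 271.785 MeV
Per nucleon: 271.785 / 32 = 8.493 MeV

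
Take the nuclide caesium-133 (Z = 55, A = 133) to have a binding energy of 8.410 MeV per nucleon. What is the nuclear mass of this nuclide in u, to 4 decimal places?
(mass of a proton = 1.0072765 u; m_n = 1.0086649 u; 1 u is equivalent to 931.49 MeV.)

132.8753 u

Total binding energy = 133 × 8.410 = 1118.530 MeV
Mass defect = 1118.530 MeV / (931.49 MeV/u) = 1.200797 u
Constituent mass = 55(1.0072765) + 78(1.0086649) = 134.0760697 u
Nuclear mass = 134.0760697 − 1.200797 = 132.8752727 u ≈ 132.8753 u (to 4 decimal places)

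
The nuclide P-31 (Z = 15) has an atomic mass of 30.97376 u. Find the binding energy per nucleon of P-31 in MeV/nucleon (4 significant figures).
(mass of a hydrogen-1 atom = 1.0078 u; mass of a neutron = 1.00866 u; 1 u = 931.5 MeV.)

8.468 MeV/nucleon

Z = 15, so N = A − Z = 31 − 15 = 16.
Σm = 15·m(¹H) + 16·m_n = 15.1170 + 16.13856 = 31.25556 u
The mass defect is 31.25556 − 30.97376 = 0.28180 u.
Converting to energy: 0.28180 u × 931.5 MeV/u = 262.497 MeV
Dividing by A = 31 gives 8.468 MeV per nucleon.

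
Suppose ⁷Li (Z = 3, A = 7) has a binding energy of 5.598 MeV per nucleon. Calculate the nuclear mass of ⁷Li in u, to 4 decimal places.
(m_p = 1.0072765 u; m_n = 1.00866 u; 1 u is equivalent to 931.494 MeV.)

Total binding energy = 7 × 5.598 = 39.186 MeV
Mass defect = 39.186 MeV / (931.494 MeV/u) = 0.042068 u
Constituent mass = 3(1.0072765) + 4(1.00866) = 7.0564695 u
Nuclear mass = 7.0564695 − 0.042068 = 7.0144015 u ≈ 7.0144 u (to 4 decimal places)

7.0144 u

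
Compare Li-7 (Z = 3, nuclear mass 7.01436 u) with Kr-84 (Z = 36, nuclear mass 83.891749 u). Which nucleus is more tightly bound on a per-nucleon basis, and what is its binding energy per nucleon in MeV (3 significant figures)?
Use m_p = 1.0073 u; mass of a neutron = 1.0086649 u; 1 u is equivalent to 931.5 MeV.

Kr-84; 8.73 MeV/nucleon

Li-7: Σm = 3(1.0073) + 4(1.0086649) = 7.0565596 u; Δm = 0.0421996 u; E_B = 39.309 MeV; E_B/A = 5.616 MeV
Kr-84: Σm = 36(1.0073) + 48(1.0086649) = 84.6787152 u; Δm = 0.7869662 u; E_B = 733.06 MeV; E_B/A = 8.727 MeV
Kr-84 has the higher binding energy per nucleon, so it is the more tightly bound nucleus.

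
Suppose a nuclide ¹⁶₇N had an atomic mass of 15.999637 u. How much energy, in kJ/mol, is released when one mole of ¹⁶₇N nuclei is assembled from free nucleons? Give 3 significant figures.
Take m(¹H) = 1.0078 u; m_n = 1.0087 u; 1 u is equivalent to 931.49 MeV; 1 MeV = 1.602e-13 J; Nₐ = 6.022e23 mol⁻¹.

With 7 protons and 9 neutrons (A = 16):
Total constituent mass: 7 × 1.0078 + 9 × 1.0087 = 16.1329 u
The mass defect is 16.1329 − 15.999637 = 0.133263 u.
Binding energy = Δm·c² = 0.133263 × 931.49 MeV/u = 124.133 MeV
Per nucleus in joules: 124.133 MeV × 1.602e-13 J/MeV = 1.9886e-11 J
Per mole: 1.9886e-11 J × 6.022e23 mol⁻¹ = 1.1975e+13 J/mol

1.20e+10 kJ/mol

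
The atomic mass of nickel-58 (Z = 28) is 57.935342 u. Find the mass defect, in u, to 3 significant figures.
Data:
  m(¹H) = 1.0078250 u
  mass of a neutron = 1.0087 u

0.545 u

Mass of separated nucleons = 28(1.0078250) + 30(1.0087) = 28.2191000 + 30.2610 = 58.4801000 u
Mass defect Δm = 58.4801000 − 57.935342 = 0.5447580 u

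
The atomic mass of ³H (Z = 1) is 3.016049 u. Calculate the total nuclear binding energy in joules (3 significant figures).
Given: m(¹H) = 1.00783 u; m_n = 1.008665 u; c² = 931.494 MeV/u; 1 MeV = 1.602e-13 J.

1.36e-12 J

Mass of separated nucleons = 1(1.00783) + 2(1.008665) = 1.00783 + 2.017330 = 3.025160 u
Δm = 3.025160 − 3.016049 = 0.009111 u
Binding energy = Δm·c² = 0.009111 × 931.494 MeV/u = 8.48684 MeV
In joules: 8.48684 MeV × 1.602e-13 J/MeV = 1.3596e-12 J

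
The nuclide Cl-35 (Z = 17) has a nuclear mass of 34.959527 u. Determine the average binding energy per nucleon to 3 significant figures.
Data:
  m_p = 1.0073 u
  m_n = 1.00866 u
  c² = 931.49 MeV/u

8.53 MeV/nucleon

Z = 17, so N = A − Z = 35 − 17 = 18.
Total constituent mass: 17 × 1.0073 + 18 × 1.00866 = 35.27998 u
The mass defect is 35.27998 − 34.959527 = 0.320453 u.
Binding energy = Δm·c² = 0.320453 × 931.49 MeV/u = 298.499 MeV
Per nucleon: 298.499 / 35 = 8.529 MeV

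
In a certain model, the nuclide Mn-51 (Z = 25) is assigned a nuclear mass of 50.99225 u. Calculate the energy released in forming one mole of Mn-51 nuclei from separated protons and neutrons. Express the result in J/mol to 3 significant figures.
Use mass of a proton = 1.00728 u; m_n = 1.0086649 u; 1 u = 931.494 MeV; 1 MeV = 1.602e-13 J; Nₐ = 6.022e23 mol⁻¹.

Σm = 25·m_p + 26·m_n = 25.18200 + 26.2252874 = 51.4072874 u
Δm = 51.4072874 − 50.99225 = 0.4150374 u
Binding energy = Δm·c² = 0.4150374 × 931.494 MeV/u = 386.605 MeV
Per nucleus in joules: 386.605 MeV × 1.602e-13 J/MeV = 6.1934e-11 J
Per mole: 6.1934e-11 J × 6.022e23 mol⁻¹ = 3.7297e+13 J/mol

3.73e+13 J/mol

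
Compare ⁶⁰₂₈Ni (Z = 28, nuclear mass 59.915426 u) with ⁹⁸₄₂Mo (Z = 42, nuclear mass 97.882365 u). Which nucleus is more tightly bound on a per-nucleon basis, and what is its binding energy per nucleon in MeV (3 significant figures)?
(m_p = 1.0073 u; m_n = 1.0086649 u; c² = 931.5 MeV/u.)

⁶⁰₂₈Ni; 8.79 MeV/nucleon

⁶⁰₂₈Ni: Σm = 28(1.0073) + 32(1.0086649) = 60.4816768 u; Δm = 0.5662508 u; E_B = 527.46 MeV; E_B/A = 8.791 MeV
⁹⁸₄₂Mo: Σm = 42(1.0073) + 56(1.0086649) = 98.7918344 u; Δm = 0.9094694 u; E_B = 847.17 MeV; E_B/A = 8.6446 MeV
⁶⁰₂₈Ni has the higher binding energy per nucleon, so it is the more tightly bound nucleus.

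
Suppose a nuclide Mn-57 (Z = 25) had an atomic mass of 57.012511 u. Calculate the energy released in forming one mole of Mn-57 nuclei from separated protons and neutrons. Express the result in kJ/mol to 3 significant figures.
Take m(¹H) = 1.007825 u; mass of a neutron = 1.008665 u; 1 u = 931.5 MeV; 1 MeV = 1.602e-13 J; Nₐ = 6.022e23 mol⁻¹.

4.14e+10 kJ/mol

The nucleus contains 25 protons and 57 − 25 = 32 neutrons.
Σm = 25·m(¹H) + 32·m_n = 25.195625 + 32.277280 = 57.472905 u
Δm = 57.472905 − 57.012511 = 0.460394 u
Binding energy = Δm·c² = 0.460394 × 931.5 MeV/u = 428.857 MeV
Per nucleus in joules: 428.857 MeV × 1.602e-13 J/MeV = 6.8703e-11 J
Per mole: 6.8703e-11 J × 6.022e23 mol⁻¹ = 4.1373e+13 J/mol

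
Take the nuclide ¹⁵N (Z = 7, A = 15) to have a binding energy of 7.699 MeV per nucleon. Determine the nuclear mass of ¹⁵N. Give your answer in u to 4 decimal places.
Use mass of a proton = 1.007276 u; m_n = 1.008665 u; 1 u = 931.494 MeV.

Total binding energy = 15 × 7.699 = 115.485 MeV
Mass defect = 115.485 MeV / (931.494 MeV/u) = 0.123978 u
Constituent mass = 7(1.007276) + 8(1.008665) = 15.120252 u
Nuclear mass = 15.120252 − 0.123978 = 14.996274 u ≈ 14.9963 u (to 4 decimal places)

14.9963 u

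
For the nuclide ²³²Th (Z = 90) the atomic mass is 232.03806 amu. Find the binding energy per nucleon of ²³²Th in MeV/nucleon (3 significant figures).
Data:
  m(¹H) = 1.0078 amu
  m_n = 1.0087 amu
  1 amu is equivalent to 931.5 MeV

Z = 90, so N = A − Z = 232 − 90 = 142.
Σm = 90·m(¹H) + 142·m_n = 90.7020 + 143.2354 = 233.9374 amu
Mass defect Δm = 233.9374 − 232.03806 = 1.89934 amu
Converting to energy: 1.89934 amu × 931.5 MeV/amu = 1769.24 MeV
Dividing by A = 232 gives 7.626 MeV per nucleon.

7.63 MeV/nucleon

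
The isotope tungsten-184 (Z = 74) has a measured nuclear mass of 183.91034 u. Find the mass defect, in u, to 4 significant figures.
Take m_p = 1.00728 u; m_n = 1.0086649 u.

1.582 u

With 74 protons and 110 neutrons (A = 184):
Total constituent mass: 74 × 1.00728 + 110 × 1.0086649 = 185.4918590 u
The mass defect is 185.4918590 − 183.91034 = 1.5815190 u.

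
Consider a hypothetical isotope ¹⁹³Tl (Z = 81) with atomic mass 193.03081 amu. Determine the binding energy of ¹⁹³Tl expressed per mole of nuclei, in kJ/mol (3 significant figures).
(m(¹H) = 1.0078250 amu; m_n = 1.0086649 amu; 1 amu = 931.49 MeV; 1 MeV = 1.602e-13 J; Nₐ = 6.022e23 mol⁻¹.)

The nucleus contains 81 protons and 193 − 81 = 112 neutrons.
Total constituent mass: 81 × 1.0078250 + 112 × 1.0086649 = 194.6042938 amu
The mass defect is 194.6042938 − 193.03081 = 1.5734838 amu.
Converting to energy: 1.5734838 amu × 931.49 MeV/amu = 1465.68 MeV
Per nucleus in joules: 1465.68 MeV × 1.602e-13 J/MeV = 2.3480e-10 J
Per mole: 2.3480e-10 J × 6.022e23 mol⁻¹ = 1.4140e+14 J/mol

1.41e+11 kJ/mol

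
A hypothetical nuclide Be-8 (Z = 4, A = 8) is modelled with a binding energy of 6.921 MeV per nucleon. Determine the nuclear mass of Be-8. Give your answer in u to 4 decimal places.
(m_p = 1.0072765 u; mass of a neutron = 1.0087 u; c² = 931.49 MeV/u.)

Total binding energy = 8 × 6.921 = 55.368 MeV
Mass defect = 55.368 MeV / (931.49 MeV/u) = 0.059440 u
Constituent mass = 4(1.0072765) + 4(1.0087) = 8.0639060 u
Nuclear mass = 8.0639060 − 0.059440 = 8.0044660 u ≈ 8.0045 u (to 4 decimal places)

8.0045 u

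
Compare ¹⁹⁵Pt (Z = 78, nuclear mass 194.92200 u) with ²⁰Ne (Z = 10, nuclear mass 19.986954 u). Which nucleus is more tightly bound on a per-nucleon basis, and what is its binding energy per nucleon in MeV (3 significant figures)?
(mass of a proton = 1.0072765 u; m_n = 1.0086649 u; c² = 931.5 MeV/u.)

¹⁹⁵Pt: Σm = 78(1.0072765) + 117(1.0086649) = 196.5813603 u; Δm = 1.6593603 u; E_B = 1545.7 MeV; E_B/A = 7.927 MeV
²⁰Ne: Σm = 10(1.0072765) + 10(1.0086649) = 20.1594140 u; Δm = 0.1724600 u; E_B = 160.646 MeV; E_B/A = 8.032 MeV
²⁰Ne has the higher binding energy per nucleon, so it is the more tightly bound nucleus.

²⁰Ne; 8.03 MeV/nucleon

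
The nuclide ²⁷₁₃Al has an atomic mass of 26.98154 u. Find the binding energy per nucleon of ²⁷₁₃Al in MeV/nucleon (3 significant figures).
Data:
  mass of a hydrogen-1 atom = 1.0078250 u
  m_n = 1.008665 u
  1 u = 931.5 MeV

8.33 MeV/nucleon

The nucleus contains 13 protons and 27 − 13 = 14 neutrons.
Mass of separated nucleons = 13(1.0078250) + 14(1.008665) = 13.1017250 + 14.121310 = 27.2230350 u
Mass defect Δm = 27.2230350 − 26.98154 = 0.2414950 u
Converting to energy: 0.2414950 u × 931.5 MeV/u = 224.953 MeV
BE/A = 224.953 MeV / 27 = 8.332 MeV/nucleon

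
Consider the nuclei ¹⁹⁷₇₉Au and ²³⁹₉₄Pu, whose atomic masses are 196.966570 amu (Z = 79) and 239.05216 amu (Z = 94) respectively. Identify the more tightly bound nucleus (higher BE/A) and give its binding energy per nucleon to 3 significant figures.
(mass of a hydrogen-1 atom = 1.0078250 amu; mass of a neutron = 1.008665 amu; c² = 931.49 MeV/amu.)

¹⁹⁷₇₉Au: Σm = 79(1.0078250) + 118(1.008665) = 198.6406450 amu; Δm = 1.6740750 amu; E_B = 1559.4 MeV; E_B/A = 7.916 MeV
²³⁹₉₄Pu: Σm = 94(1.0078250) + 145(1.008665) = 240.9919750 amu; Δm = 1.9398150 amu; E_B = 1806.9 MeV; E_B/A = 7.560 MeV
¹⁹⁷₇₉Au has the higher binding energy per nucleon, so it is the more tightly bound nucleus.

¹⁹⁷₇₉Au; 7.92 MeV/nucleon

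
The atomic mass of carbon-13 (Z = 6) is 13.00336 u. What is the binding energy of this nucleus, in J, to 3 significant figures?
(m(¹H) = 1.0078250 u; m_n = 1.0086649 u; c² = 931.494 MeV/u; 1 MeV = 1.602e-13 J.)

1.56e-11 J

Z = 6, so N = A − Z = 13 − 6 = 7.
Mass of separated nucleons = 6(1.0078250) + 7(1.0086649) = 6.0469500 + 7.0606543 = 13.1076043 u
Δm = 13.1076043 − 13.00336 = 0.1042443 u
Converting to energy: 0.1042443 u × 931.494 MeV/u = 97.1029 MeV
In joules: 97.1029 MeV × 1.602e-13 J/MeV = 1.5556e-11 J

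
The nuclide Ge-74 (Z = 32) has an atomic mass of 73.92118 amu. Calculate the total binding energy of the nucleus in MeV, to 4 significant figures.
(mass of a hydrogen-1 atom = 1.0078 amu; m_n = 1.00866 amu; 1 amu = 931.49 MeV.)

With 32 protons and 42 neutrons (A = 74):
Mass of separated nucleons = 32(1.0078) + 42(1.00866) = 32.2496 + 42.36372 = 74.61332 amu
Δm = 74.61332 − 73.92118 = 0.69214 amu
E_B = 0.69214 × 931.49 = 644.721 MeV

644.7 MeV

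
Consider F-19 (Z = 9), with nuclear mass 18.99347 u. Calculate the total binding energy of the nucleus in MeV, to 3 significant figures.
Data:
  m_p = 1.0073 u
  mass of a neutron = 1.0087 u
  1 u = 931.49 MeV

With 9 protons and 10 neutrons (A = 19):
Total constituent mass: 9 × 1.0073 + 10 × 1.0087 = 19.1527 u
Δm = 19.1527 − 18.99347 = 0.15923 u
Binding energy = Δm·c² = 0.15923 × 931.49 MeV/u = 148.321 MeV

148 MeV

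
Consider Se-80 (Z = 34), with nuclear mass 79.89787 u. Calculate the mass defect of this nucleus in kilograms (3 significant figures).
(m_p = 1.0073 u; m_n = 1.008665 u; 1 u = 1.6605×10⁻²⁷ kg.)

1.24e-27 kg

Mass of separated nucleons = 34(1.0073) + 46(1.008665) = 34.2482 + 46.398590 = 80.646790 u
Δm = 80.646790 − 79.89787 = 0.748920 u
In SI units: 0.748920 u × 1.6605×10⁻²⁷ kg/u = 1.2436e-27 kg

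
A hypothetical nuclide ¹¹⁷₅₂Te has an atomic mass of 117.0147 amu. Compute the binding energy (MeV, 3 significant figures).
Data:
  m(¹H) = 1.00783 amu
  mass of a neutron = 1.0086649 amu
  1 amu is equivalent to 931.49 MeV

890 MeV

With 52 protons and 65 neutrons (A = 117):
Mass of separated nucleons = 52(1.00783) + 65(1.0086649) = 52.40716 + 65.5632185 = 117.9703785 amu
Mass defect Δm = 117.9703785 − 117.0147 = 0.9556785 amu
Binding energy = Δm·c² = 0.9556785 × 931.49 MeV/amu = 890.205 MeV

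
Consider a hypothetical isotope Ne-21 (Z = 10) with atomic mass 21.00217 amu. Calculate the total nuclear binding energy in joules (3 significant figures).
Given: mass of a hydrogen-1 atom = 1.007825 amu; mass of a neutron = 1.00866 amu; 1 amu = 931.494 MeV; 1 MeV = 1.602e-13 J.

Σm = 10·m(¹H) + 11·m_n = 10.078250 + 11.09526 = 21.173510 amu
Δm = 21.173510 − 21.00217 = 0.171340 amu
Converting to energy: 0.171340 amu × 931.494 MeV/amu = 159.602 MeV
In joules: 159.602 MeV × 1.602e-13 J/MeV = 2.5568e-11 J

2.56e-11 J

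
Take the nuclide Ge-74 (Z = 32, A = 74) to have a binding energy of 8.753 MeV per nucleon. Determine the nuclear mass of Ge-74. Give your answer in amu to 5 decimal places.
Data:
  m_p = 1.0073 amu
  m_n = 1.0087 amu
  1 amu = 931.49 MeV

73.90364 amu

Total binding energy = 74 × 8.753 = 647.722 MeV
Mass defect = 647.722 MeV / (931.49 MeV/amu) = 0.6953612 amu
Constituent mass = 32(1.0073) + 42(1.0087) = 74.5990 amu
Nuclear mass = 74.5990 − 0.6953612 = 73.9036388 amu ≈ 73.90364 amu (to 5 decimal places)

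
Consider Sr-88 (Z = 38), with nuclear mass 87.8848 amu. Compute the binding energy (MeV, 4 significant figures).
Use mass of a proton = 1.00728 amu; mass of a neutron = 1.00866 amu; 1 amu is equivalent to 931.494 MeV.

768.3 MeV

Mass of separated nucleons = 38(1.00728) + 50(1.00866) = 38.27664 + 50.43300 = 88.70964 amu
Δm = 88.70964 − 87.8848 = 0.82484 amu
Converting to energy: 0.82484 amu × 931.494 MeV/amu = 768.334 MeV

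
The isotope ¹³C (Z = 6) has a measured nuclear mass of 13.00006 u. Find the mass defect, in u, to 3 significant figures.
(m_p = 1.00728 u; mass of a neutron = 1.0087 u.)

0.105 u

With 6 protons and 7 neutrons (A = 13):
Mass of separated nucleons = 6(1.00728) + 7(1.0087) = 6.04368 + 7.0609 = 13.10458 u
Δm = 13.10458 − 13.00006 = 0.10452 u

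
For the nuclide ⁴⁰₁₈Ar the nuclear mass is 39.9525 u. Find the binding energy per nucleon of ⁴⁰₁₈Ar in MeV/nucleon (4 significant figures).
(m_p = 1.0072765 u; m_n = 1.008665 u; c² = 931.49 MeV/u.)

8.595 MeV/nucleon

Z = 18, so N = A − Z = 40 − 18 = 22.
Σm = 18·m_p + 22·m_n = 18.1309770 + 22.190630 = 40.3216070 u
The mass defect is 40.3216070 − 39.9525 = 0.3691070 u.
E_B = 0.3691070 × 931.49 = 343.819 MeV
Dividing by A = 40 gives 8.595 MeV per nucleon.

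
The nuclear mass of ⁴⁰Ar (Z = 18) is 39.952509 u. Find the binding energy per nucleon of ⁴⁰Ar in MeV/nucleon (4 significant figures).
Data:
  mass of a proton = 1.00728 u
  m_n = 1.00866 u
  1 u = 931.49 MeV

8.594 MeV/nucleon

Total constituent mass: 18 × 1.00728 + 22 × 1.00866 = 40.32156 u
Mass defect Δm = 40.32156 − 39.952509 = 0.369051 u
E_B = 0.369051 × 931.49 = 343.767 MeV
Per nucleon: 343.767 / 40 = 8.594 MeV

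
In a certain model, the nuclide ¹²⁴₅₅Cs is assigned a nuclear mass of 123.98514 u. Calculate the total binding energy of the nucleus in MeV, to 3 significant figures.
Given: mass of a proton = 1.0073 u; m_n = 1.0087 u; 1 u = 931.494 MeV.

Σm = 55·m_p + 69·m_n = 55.4015 + 69.6003 = 125.0018 u
Mass defect Δm = 125.0018 − 123.98514 = 1.01666 u
Converting to energy: 1.01666 u × 931.494 MeV/u = 947.013 MeV

947 MeV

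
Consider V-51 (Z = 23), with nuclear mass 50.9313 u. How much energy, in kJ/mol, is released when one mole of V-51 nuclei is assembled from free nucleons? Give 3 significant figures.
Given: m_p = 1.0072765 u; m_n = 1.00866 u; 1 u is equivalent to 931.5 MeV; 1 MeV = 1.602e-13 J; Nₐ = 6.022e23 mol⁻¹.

The nucleus contains 23 protons and 51 − 23 = 28 neutrons.
Σm = 23·m_p + 28·m_n = 23.1673595 + 28.24248 = 51.4098395 u
The mass defect is 51.4098395 − 50.9313 = 0.4785395 u.
E_B = 0.4785395 × 931.5 = 445.760 MeV
Per nucleus in joules: 445.760 MeV × 1.602e-13 J/MeV = 7.1411e-11 J
Per mole: 7.1411e-11 J × 6.022e23 mol⁻¹ = 4.3004e+13 J/mol

4.30e+10 kJ/mol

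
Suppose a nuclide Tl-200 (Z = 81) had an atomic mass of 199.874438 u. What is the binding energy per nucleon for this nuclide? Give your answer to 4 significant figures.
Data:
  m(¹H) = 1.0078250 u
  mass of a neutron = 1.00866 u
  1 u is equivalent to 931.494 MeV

With 81 protons and 119 neutrons (A = 200):
Σm = 81·m(¹H) + 119·m_n = 81.6338250 + 120.03054 = 201.6643650 u
The mass defect is 201.6643650 − 199.874438 = 1.7899270 u.
Binding energy = Δm·c² = 1.7899270 × 931.494 MeV/u = 1667.31 MeV
BE/A = 1667.31 MeV / 200 = 8.337 MeV/nucleon

8.337 MeV/nucleon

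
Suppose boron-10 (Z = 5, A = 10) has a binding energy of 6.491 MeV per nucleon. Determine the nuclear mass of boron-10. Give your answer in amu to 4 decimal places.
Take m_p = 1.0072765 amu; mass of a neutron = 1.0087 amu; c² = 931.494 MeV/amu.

Total binding energy = 10 × 6.491 = 64.910 MeV
Mass defect = 64.910 MeV / (931.494 MeV/amu) = 0.069684 amu
Constituent mass = 5(1.0072765) + 5(1.0087) = 10.0798825 amu
Nuclear mass = 10.0798825 − 0.069684 = 10.0101985 amu ≈ 10.0102 amu (to 4 decimal places)

10.0102 amu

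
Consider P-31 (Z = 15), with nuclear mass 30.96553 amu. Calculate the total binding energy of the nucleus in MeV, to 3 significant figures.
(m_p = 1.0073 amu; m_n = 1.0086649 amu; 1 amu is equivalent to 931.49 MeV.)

Mass of separated nucleons = 15(1.0073) + 16(1.0086649) = 15.1095 + 16.1386384 = 31.2481384 amu
Mass defect Δm = 31.2481384 − 30.96553 = 0.2826084 amu
E_B = 0.2826084 × 931.49 = 263.247 MeV

263 MeV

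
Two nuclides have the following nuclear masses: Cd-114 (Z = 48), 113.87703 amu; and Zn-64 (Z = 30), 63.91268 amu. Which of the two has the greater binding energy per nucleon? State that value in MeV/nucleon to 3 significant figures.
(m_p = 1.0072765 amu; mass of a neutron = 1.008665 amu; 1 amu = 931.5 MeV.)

Cd-114: Σm = 48(1.0072765) + 66(1.008665) = 114.9211620 amu; Δm = 1.0441320 amu; E_B = 972.61 MeV; E_B/A = 8.532 MeV
Zn-64: Σm = 30(1.0072765) + 34(1.008665) = 64.5129050 amu; Δm = 0.6002250 amu; E_B = 559.11 MeV; E_B/A = 8.736 MeV
Zn-64 has the higher binding energy per nucleon, so it is the more tightly bound nucleus.

Zn-64; 8.74 MeV/nucleon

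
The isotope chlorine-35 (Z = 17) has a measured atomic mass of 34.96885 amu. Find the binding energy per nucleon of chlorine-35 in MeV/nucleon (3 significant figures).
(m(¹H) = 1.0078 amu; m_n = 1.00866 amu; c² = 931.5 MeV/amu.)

Z = 17, so N = A − Z = 35 − 17 = 18.
Mass of separated nucleons = 17(1.0078) + 18(1.00866) = 17.1326 + 18.15588 = 35.28848 amu
Mass defect Δm = 35.28848 − 34.96885 = 0.31963 amu
Binding energy = Δm·c² = 0.31963 × 931.5 MeV/amu = 297.735 MeV
BE/A = 297.735 MeV / 35 = 8.507 MeV/nucleon

8.51 MeV/nucleon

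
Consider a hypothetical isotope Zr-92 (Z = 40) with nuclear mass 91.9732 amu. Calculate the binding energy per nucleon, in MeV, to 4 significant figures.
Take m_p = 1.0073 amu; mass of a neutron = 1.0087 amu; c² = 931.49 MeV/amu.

Z = 40, so N = A − Z = 92 − 40 = 52.
Mass of separated nucleons = 40(1.0073) + 52(1.0087) = 40.2920 + 52.4524 = 92.7444 amu
Δm = 92.7444 − 91.9732 = 0.7712 amu
E_B = 0.7712 × 931.49 = 718.365 MeV
Per nucleon: 718.365 / 92 = 7.808 MeV

7.808 MeV/nucleon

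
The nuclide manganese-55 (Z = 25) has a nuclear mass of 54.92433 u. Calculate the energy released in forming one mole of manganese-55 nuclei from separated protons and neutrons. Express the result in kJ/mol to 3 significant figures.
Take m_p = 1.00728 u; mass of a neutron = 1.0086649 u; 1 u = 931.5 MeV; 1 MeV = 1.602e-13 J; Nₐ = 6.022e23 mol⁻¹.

Z = 25, so N = A − Z = 55 − 25 = 30.
Σm = 25·m_p + 30·m_n = 25.18200 + 30.2599470 = 55.4419470 u
The mass defect is 55.4419470 − 54.92433 = 0.5176170 u.
Converting to energy: 0.5176170 u × 931.5 MeV/u = 482.160 MeV
Per nucleus in joules: 482.160 MeV × 1.602e-13 J/MeV = 7.7242e-11 J
Per mole: 7.7242e-11 J × 6.022e23 mol⁻¹ = 4.6515e+13 J/mol

4.65e+10 kJ/mol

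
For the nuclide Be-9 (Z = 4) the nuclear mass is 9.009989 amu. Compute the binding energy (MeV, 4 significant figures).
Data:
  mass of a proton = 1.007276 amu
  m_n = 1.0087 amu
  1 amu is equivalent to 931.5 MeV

58.33 MeV

Mass of separated nucleons = 4(1.007276) + 5(1.0087) = 4.029104 + 5.0435 = 9.072604 amu
Mass defect Δm = 9.072604 − 9.009989 = 0.062615 amu
E_B = 0.062615 × 931.5 = 58.3259 MeV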